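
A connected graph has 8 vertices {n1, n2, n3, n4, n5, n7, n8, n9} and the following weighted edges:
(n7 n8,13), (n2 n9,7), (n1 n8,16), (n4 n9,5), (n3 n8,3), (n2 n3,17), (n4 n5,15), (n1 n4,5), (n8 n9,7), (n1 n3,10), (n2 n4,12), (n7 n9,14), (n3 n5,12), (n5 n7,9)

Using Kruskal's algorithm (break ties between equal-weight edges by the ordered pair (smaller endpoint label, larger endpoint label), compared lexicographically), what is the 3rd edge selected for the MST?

Kruskal's algorithm — process edges by increasing weight (ties by edge label):
n3 n8 (3): add — endpoints in different components.
n1 n4 (5): add — endpoints in different components.
n4 n9 (5): add — endpoints in different components.
n2 n9 (7): add — endpoints in different components.
n8 n9 (7): add — endpoints in different components.
n5 n7 (9): add — endpoints in different components.
n1 n3 (10): skip — n1 and n3 already connected.
n2 n4 (12): skip — n2 and n4 already connected.
n3 n5 (12): add — endpoints in different components.
The 3rd edge added is n4 n9.

n4-n9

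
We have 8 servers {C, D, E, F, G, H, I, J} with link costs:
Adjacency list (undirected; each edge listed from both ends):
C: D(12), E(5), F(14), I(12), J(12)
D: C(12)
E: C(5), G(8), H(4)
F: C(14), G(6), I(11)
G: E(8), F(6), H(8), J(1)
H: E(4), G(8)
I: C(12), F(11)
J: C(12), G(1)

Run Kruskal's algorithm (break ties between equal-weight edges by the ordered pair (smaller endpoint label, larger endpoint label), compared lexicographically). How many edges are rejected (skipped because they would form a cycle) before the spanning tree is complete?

Kruskal: consider edges lightest-first.
G–J (1): add — endpoints in different components.
E–H (4): add — endpoints in different components.
C–E (5): add — endpoints in different components.
F–G (6): add — endpoints in different components.
E–G (8): add — endpoints in different components.
G–H (8): skip — G and H already connected.
F–I (11): add — endpoints in different components.
C–D (12): add — endpoints in different components.
Edges rejected before the tree was complete: 1.

1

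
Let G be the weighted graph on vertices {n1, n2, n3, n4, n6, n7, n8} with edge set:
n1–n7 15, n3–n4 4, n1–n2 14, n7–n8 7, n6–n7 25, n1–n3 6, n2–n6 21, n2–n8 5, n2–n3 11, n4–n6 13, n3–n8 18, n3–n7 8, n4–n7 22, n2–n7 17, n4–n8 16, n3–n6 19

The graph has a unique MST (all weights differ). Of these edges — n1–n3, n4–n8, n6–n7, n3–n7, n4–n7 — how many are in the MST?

Kruskal: consider edges lightest-first.
n3–n4 (4): add. Components now {n7} {n3,n4} {n8} {n2} {n6} {n1}
n2–n8 (5): add. Components now {n7} {n3,n4} {n2,n8} {n6} {n1}
n1–n3 (6): add. Components now {n7} {n1,n3,n4} {n2,n8} {n6}
n7–n8 (7): add. Components now {n2,n7,n8} {n1,n3,n4} {n6}
n3–n7 (8): add. Components now {n1,n2,n3,n4,n7,n8} {n6}
n2–n3 (11): skip — n2 and n3 already connected.
n4–n6 (13): add. Components now {n1,n2,n3,n4,n6,n7,n8}
MST edge set: {n3–n4, n2–n8, n1–n3, n7–n8, n3–n7, n4–n6}.
Of the listed edges, {n1–n3, n3–n7} are in the MST → 2.

2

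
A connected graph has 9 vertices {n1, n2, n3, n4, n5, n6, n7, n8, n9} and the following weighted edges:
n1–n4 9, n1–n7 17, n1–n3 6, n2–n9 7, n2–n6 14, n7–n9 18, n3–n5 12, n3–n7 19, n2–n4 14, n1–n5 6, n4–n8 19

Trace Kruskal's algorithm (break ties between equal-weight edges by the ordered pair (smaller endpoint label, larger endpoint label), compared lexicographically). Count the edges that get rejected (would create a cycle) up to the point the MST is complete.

3

Sort edges by weight, then run Kruskal:
n1–n3 (6): add — endpoints in different components.
n1–n5 (6): add — endpoints in different components.
n2–n9 (7): add — endpoints in different components.
n1–n4 (9): add — endpoints in different components.
n3–n5 (12): skip — n3 and n5 already connected.
n2–n4 (14): add — endpoints in different components.
n2–n6 (14): add — endpoints in different components.
n1–n7 (17): add — endpoints in different components.
n7–n9 (18): skip — n7 and n9 already connected.
n3–n7 (19): skip — n3 and n7 already connected.
n4–n8 (19): add — endpoints in different components.
Edges rejected before the tree was complete: 3.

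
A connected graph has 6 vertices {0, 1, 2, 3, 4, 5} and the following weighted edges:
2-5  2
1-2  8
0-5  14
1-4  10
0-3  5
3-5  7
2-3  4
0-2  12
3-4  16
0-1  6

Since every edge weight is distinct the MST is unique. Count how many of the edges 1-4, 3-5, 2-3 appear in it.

2

Kruskal: consider edges lightest-first.
2-5 (2): add — endpoints in different components.
2-3 (4): add — endpoints in different components.
0-3 (5): add — endpoints in different components.
0-1 (6): add — endpoints in different components.
3-5 (7): skip — 3 and 5 already connected.
1-2 (8): skip — 1 and 2 already connected.
1-4 (10): add — endpoints in different components.
MST edge set: {2-5, 2-3, 0-3, 0-1, 1-4}.
Of the listed edges, {1-4, 2-3} are in the MST → 2.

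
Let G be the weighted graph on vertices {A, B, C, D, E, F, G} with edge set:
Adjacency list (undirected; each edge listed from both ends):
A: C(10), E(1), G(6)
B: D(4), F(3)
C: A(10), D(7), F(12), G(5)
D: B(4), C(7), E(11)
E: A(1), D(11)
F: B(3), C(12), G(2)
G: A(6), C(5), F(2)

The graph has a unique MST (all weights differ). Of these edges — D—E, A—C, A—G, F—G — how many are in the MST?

2

Kruskal: consider edges lightest-first.
A—E (1): add. Components now {A,E} {B} {C} {D} {F} {G}
F—G (2): add. Components now {A,E} {B} {C} {D} {F,G}
B—F (3): add. Components now {A,E} {B,F,G} {C} {D}
B—D (4): add. Components now {A,E} {B,D,F,G} {C}
C—G (5): add. Components now {A,E} {B,C,D,F,G}
A—G (6): add. Components now {A,B,C,D,E,F,G}
MST edge set: {A—E, F—G, B—F, B—D, C—G, A—G}.
Of the listed edges, {A—G, F—G} are in the MST → 2.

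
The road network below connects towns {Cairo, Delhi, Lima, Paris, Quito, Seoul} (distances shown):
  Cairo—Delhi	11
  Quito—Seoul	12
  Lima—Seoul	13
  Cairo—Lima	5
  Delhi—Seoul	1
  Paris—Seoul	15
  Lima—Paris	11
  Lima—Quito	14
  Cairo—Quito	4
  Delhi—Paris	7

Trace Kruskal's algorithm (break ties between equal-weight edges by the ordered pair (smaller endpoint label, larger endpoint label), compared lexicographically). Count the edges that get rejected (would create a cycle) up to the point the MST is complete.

Kruskal: consider edges lightest-first.
Delhi—Seoul (1): add. Components now {Quito} {Delhi,Seoul} {Lima} {Cairo} {Paris}
Cairo—Quito (4): add. Components now {Cairo,Quito} {Delhi,Seoul} {Lima} {Paris}
Cairo—Lima (5): add. Components now {Cairo,Lima,Quito} {Delhi,Seoul} {Paris}
Delhi—Paris (7): add. Components now {Cairo,Lima,Quito} {Delhi,Paris,Seoul}
Cairo—Delhi (11): add. Components now {Cairo,Delhi,Lima,Paris,Quito,Seoul}
Edges rejected before the tree was complete: 0.

0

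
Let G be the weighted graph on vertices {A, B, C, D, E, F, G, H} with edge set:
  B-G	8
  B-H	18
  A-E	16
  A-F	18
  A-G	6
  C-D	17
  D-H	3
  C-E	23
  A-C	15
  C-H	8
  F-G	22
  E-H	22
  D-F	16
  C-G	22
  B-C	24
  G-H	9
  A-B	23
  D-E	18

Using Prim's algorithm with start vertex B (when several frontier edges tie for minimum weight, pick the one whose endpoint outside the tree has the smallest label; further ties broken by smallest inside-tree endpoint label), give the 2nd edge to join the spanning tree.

A-G

Prim, starting at B.
Step 1: cheapest edge leaving the tree is B-G (8); add G.
Step 2: cheapest edge leaving the tree is A-G (6); add A.
Step 3: cheapest edge leaving the tree is G-H (9); add H.
Step 4: cheapest edge leaving the tree is D-H (3); add D.
Step 5: cheapest edge leaving the tree is C-H (8); add C.
Step 6: cheapest edge leaving the tree is A-E (16); add E.
Step 7: cheapest edge leaving the tree is D-F (16); add F.
The 2nd edge added is A-G.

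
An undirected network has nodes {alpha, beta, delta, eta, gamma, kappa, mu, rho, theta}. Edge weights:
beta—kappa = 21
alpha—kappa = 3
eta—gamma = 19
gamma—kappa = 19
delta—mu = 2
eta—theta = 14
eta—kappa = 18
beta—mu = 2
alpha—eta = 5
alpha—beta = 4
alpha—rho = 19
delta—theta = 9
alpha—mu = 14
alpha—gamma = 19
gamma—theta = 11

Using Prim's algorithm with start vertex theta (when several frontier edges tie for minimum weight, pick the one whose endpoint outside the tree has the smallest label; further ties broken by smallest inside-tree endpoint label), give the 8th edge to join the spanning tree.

alpha-rho

Prim's algorithm from theta:
Step 1: cheapest edge leaving the tree is delta—theta (9); add delta.
Step 2: cheapest edge leaving the tree is delta—mu (2); add mu.
Step 3: cheapest edge leaving the tree is beta—mu (2); add beta.
Step 4: cheapest edge leaving the tree is alpha—beta (4); add alpha.
Step 5: cheapest edge leaving the tree is alpha—kappa (3); add kappa.
Step 6: cheapest edge leaving the tree is alpha—eta (5); add eta.
Step 7: cheapest edge leaving the tree is gamma—theta (11); add gamma.
Step 8: cheapest edge leaving the tree is alpha—rho (19); add rho.
The 8th edge added is alpha—rho.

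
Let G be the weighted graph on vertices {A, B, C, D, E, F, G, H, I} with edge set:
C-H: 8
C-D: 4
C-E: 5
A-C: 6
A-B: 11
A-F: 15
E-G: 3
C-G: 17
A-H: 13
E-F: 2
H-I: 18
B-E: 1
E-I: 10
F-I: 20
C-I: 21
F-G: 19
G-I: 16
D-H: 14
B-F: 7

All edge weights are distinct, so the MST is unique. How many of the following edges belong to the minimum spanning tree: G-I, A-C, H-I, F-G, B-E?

Sort edges by weight, then run Kruskal:
B-E (1): add — endpoints in different components.
E-F (2): add — endpoints in different components.
E-G (3): add — endpoints in different components.
C-D (4): add — endpoints in different components.
C-E (5): add — endpoints in different components.
A-C (6): add — endpoints in different components.
B-F (7): skip — B and F already connected.
C-H (8): add — endpoints in different components.
E-I (10): add — endpoints in different components.
MST edge set: {B-E, E-F, E-G, C-D, C-E, A-C, C-H, E-I}.
Of the listed edges, {A-C, B-E} are in the MST → 2.

2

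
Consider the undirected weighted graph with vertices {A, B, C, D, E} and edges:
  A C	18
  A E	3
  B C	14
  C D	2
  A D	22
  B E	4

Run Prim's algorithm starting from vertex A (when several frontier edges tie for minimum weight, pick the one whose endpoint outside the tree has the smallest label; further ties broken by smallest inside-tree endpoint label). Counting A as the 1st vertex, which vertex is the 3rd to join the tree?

B

Prim, starting at A.
Step 1: cheapest edge leaving the tree is A E (3); add E.
Step 2: cheapest edge leaving the tree is B E (4); add B.
Step 3: cheapest edge leaving the tree is B C (14); add C.
Step 4: cheapest edge leaving the tree is C D (2); add D.
Vertex order: A, E, B, C, D. The 3rd vertex is B.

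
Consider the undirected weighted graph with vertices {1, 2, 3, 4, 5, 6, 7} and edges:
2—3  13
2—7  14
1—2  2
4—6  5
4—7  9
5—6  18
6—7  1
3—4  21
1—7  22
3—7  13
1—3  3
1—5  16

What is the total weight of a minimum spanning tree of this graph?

Prim, starting at 5.
Step 1: frontier [1—5 16, 5—6 18] → take 1—5 (16); add 1.
Step 2: frontier [1—2 2, 1—3 3, 1—7 22, 5—6 18] → take 1—2 (2); add 2.
Step 3: frontier [1—3 3, 1—7 22, 2—3 13, 2—7 14, 5—6 18] → take 1—3 (3); add 3.
Step 4: frontier [1—7 22, 2—7 14, 3—7 13, 3—4 21, 5—6 18] → take 3—7 (13); add 7.
Step 5: frontier [3—4 21, 5—6 18, 6—7 1, 4—7 9] → take 6—7 (1); add 6.
Step 6: frontier [3—4 21, 4—6 5, 4—7 9] → take 4—6 (5); add 4.
MST edges: 1—5, 1—2, 1—3, 3—7, 6—7, 4—6; total weight 16+2+3+13+1+5 = 40.

40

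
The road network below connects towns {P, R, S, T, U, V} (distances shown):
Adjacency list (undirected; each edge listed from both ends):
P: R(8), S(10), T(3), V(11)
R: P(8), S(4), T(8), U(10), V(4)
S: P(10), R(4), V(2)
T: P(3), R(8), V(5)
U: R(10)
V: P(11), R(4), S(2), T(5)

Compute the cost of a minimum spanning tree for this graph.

24

Kruskal: consider edges lightest-first.
S–V (2): add. Components now {P} {U} {S,V} {T} {R}
P–T (3): add. Components now {P,T} {U} {S,V} {R}
R–S (4): add. Components now {P,T} {U} {R,S,V}
R–V (4): skip — V and R already connected.
T–V (5): add. Components now {P,R,S,T,V} {U}
P–R (8): skip — P and R already connected.
R–T (8): skip — T and R already connected.
P–S (10): skip — P and S already connected.
R–U (10): add. Components now {P,R,S,T,U,V}
MST edges: S–V, P–T, R–S, T–V, R–U; total weight 2+3+4+5+10 = 24.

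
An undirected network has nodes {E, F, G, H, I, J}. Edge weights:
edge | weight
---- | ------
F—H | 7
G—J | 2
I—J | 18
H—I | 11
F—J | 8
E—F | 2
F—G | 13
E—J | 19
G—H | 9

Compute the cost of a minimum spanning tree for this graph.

Kruskal's algorithm — process edges by increasing weight (ties by edge label):
E—F (2): add — endpoints in different components.
G—J (2): add — endpoints in different components.
F—H (7): add — endpoints in different components.
F—J (8): add — endpoints in different components.
G—H (9): skip — G and H already connected.
H—I (11): add — endpoints in different components.
MST edges: E—F, G—J, F—H, F—J, H—I; total weight 2+2+7+8+11 = 30.

30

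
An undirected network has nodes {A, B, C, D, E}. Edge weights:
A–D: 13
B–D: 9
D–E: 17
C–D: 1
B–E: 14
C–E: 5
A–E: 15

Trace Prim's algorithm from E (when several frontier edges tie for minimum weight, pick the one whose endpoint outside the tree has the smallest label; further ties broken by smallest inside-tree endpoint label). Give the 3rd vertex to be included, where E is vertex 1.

Grow the tree from E using Prim:
Step 1: frontier [C–E 5, B–E 14, A–E 15, D–E 17] → take C–E (5); add C.
Step 2: frontier [C–D 1, B–E 14, A–E 15, D–E 17] → take C–D (1); add D.
Step 3: frontier [B–D 9, A–D 13, B–E 14, A–E 15] → take B–D (9); add B.
Step 4: frontier [A–D 13, A–E 15] → take A–D (13); add A.
Vertex order: E, C, D, B, A. The 3rd vertex is D.

D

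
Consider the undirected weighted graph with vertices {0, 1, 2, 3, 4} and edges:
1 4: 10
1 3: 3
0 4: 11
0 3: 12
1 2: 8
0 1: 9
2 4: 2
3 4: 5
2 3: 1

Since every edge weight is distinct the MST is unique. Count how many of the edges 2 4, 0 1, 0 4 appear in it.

2

Kruskal's algorithm — process edges by increasing weight (ties by edge label):
2 3 (1): add. Components now {0} {1} {2,3} {4}
2 4 (2): add. Components now {0} {1} {2,3,4}
1 3 (3): add. Components now {0} {1,2,3,4}
3 4 (5): skip — 3 and 4 already connected.
1 2 (8): skip — 1 and 2 already connected.
0 1 (9): add. Components now {0,1,2,3,4}
MST edge set: {2 3, 2 4, 1 3, 0 1}.
Of the listed edges, {2 4, 0 1} are in the MST → 2.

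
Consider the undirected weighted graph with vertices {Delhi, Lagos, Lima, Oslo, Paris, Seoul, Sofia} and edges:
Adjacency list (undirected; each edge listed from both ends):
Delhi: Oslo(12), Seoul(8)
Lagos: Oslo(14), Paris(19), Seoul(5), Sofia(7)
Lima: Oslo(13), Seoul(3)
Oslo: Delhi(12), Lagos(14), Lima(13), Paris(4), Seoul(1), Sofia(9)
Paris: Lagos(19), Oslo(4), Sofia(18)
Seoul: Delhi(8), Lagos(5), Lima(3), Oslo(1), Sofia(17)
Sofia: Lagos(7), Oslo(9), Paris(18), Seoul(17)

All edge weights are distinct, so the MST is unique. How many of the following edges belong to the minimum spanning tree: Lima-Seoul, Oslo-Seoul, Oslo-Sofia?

Kruskal's algorithm — process edges by increasing weight (ties by edge label):
Oslo-Seoul (1): add. Components now {Oslo,Seoul} {Lima} {Lagos} {Sofia} {Delhi} {Paris}
Lima-Seoul (3): add. Components now {Lima,Oslo,Seoul} {Lagos} {Sofia} {Delhi} {Paris}
Oslo-Paris (4): add. Components now {Lima,Oslo,Paris,Seoul} {Lagos} {Sofia} {Delhi}
Lagos-Seoul (5): add. Components now {Lagos,Lima,Oslo,Paris,Seoul} {Sofia} {Delhi}
Lagos-Sofia (7): add. Components now {Lagos,Lima,Oslo,Paris,Seoul,Sofia} {Delhi}
Delhi-Seoul (8): add. Components now {Delhi,Lagos,Lima,Oslo,Paris,Seoul,Sofia}
MST edge set: {Oslo-Seoul, Lima-Seoul, Oslo-Paris, Lagos-Seoul, Lagos-Sofia, Delhi-Seoul}.
Of the listed edges, {Lima-Seoul, Oslo-Seoul} are in the MST → 2.

2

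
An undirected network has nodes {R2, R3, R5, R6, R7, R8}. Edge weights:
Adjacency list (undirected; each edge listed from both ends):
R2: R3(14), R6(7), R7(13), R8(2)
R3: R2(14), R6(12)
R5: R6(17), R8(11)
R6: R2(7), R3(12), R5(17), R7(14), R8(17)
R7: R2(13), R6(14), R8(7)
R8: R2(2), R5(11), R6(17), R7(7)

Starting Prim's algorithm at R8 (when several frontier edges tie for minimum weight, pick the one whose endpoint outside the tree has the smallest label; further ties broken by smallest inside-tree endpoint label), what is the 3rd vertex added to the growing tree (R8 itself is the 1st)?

R6

Prim, starting at R8.
Step 1: cheapest edge leaving the tree is R2–R8 (2); add R2.
Step 2: cheapest edge leaving the tree is R2–R6 (7); add R6.
Step 3: cheapest edge leaving the tree is R7–R8 (7); add R7.
Step 4: cheapest edge leaving the tree is R5–R8 (11); add R5.
Step 5: cheapest edge leaving the tree is R3–R6 (12); add R3.
Vertex order: R8, R2, R6, R7, R5, R3. The 3rd vertex is R6.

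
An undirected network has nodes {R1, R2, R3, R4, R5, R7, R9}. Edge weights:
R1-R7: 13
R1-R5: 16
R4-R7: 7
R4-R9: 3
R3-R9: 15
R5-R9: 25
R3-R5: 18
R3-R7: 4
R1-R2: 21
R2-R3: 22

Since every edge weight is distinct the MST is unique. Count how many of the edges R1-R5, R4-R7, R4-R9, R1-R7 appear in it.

Kruskal: consider edges lightest-first.
R4-R9 (3): add. Components now {R2} {R4,R9} {R5} {R3} {R7} {R1}
R3-R7 (4): add. Components now {R2} {R4,R9} {R5} {R3,R7} {R1}
R4-R7 (7): add. Components now {R2} {R3,R4,R7,R9} {R5} {R1}
R1-R7 (13): add. Components now {R2} {R1,R3,R4,R7,R9} {R5}
R3-R9 (15): skip — R9 and R3 already connected.
R1-R5 (16): add. Components now {R2} {R1,R3,R4,R5,R7,R9}
R3-R5 (18): skip — R5 and R3 already connected.
R1-R2 (21): add. Components now {R1,R2,R3,R4,R5,R7,R9}
MST edge set: {R4-R9, R3-R7, R4-R7, R1-R7, R1-R5, R1-R2}.
Of the listed edges, {R1-R5, R4-R7, R4-R9, R1-R7} are in the MST → 4.

4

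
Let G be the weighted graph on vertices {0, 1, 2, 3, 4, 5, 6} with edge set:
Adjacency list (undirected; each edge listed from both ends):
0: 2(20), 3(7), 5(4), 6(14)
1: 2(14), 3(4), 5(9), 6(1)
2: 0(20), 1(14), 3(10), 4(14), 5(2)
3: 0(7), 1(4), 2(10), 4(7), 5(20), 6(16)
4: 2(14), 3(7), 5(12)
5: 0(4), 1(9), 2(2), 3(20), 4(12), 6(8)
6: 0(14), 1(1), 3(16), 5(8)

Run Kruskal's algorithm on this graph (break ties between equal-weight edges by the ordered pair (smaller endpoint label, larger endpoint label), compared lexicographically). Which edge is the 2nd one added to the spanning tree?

Kruskal: consider edges lightest-first.
1-6 (1): add — endpoints in different components.
2-5 (2): add — endpoints in different components.
0-5 (4): add — endpoints in different components.
1-3 (4): add — endpoints in different components.
0-3 (7): add — endpoints in different components.
3-4 (7): add — endpoints in different components.
The 2nd edge added is 2-5.

2-5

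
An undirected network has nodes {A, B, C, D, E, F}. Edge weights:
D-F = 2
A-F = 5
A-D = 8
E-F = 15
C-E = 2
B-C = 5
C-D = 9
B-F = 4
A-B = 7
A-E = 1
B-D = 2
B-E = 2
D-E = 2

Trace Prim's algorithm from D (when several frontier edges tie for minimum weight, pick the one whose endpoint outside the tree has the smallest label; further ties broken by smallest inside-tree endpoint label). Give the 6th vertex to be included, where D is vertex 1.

F

Prim, starting at D.
Step 1: frontier [B-D 2, D-E 2, D-F 2, A-D 8, C-D 9] → take B-D (2); add B.
Step 2: frontier [B-E 2, B-F 4, B-C 5, A-B 7, D-E 2, D-F 2, A-D 8, C-D 9] → take B-E (2); add E.
Step 3: frontier [B-F 4, B-C 5, A-B 7, D-F 2, A-D 8, C-D 9, A-E 1, C-E 2, E-F 15] → take A-E (1); add A.
Step 4: frontier [A-F 5, B-F 4, B-C 5, D-F 2, C-D 9, C-E 2, E-F 15] → take C-E (2); add C.
Step 5: frontier [A-F 5, B-F 4, D-F 2, E-F 15] → take D-F (2); add F.
Vertex order: D, B, E, A, C, F. The 6th vertex is F.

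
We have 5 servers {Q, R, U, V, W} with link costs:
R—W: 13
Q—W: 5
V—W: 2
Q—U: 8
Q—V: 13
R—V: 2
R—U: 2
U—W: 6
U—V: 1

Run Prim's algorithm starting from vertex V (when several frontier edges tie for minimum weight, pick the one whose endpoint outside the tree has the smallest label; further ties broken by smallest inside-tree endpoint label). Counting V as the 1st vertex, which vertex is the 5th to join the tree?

Q

Prim's algorithm from V:
Step 1: cheapest edge leaving the tree is U—V (1); add U.
Step 2: cheapest edge leaving the tree is R—U (2); add R.
Step 3: cheapest edge leaving the tree is V—W (2); add W.
Step 4: cheapest edge leaving the tree is Q—W (5); add Q.
Vertex order: V, U, R, W, Q. The 5th vertex is Q.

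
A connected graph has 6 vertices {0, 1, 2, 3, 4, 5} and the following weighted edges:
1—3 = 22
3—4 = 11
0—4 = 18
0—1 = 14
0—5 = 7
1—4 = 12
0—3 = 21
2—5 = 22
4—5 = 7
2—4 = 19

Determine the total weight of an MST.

56

Sort edges by weight, then run Kruskal:
0—5 (7): add — endpoints in different components.
4—5 (7): add — endpoints in different components.
3—4 (11): add — endpoints in different components.
1—4 (12): add — endpoints in different components.
0—1 (14): skip — 0 and 1 already connected.
0—4 (18): skip — 0 and 4 already connected.
2—4 (19): add — endpoints in different components.
MST edges: 0—5, 4—5, 3—4, 1—4, 2—4; total weight 7+7+11+12+19 = 56.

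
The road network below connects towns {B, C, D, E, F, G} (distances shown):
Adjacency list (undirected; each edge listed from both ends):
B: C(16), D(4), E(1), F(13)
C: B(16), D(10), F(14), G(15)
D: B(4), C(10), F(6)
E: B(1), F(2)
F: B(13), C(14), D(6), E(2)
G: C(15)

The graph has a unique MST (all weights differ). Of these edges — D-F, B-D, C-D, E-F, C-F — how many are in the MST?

Sort edges by weight, then run Kruskal:
B-E (1): add — endpoints in different components.
E-F (2): add — endpoints in different components.
B-D (4): add — endpoints in different components.
D-F (6): skip — D and F already connected.
C-D (10): add — endpoints in different components.
B-F (13): skip — B and F already connected.
C-F (14): skip — C and F already connected.
C-G (15): add — endpoints in different components.
MST edge set: {B-E, E-F, B-D, C-D, C-G}.
Of the listed edges, {B-D, C-D, E-F} are in the MST → 3.

3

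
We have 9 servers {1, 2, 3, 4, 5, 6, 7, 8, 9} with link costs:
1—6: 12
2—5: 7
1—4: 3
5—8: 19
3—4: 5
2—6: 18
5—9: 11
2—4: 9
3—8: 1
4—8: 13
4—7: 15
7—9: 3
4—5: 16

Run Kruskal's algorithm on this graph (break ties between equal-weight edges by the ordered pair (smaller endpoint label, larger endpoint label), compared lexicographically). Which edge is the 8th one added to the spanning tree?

1-6

Kruskal's algorithm — process edges by increasing weight (ties by edge label):
3—8 (1): add — endpoints in different components.
1—4 (3): add — endpoints in different components.
7—9 (3): add — endpoints in different components.
3—4 (5): add — endpoints in different components.
2—5 (7): add — endpoints in different components.
2—4 (9): add — endpoints in different components.
5—9 (11): add — endpoints in different components.
1—6 (12): add — endpoints in different components.
The 8th edge added is 1—6.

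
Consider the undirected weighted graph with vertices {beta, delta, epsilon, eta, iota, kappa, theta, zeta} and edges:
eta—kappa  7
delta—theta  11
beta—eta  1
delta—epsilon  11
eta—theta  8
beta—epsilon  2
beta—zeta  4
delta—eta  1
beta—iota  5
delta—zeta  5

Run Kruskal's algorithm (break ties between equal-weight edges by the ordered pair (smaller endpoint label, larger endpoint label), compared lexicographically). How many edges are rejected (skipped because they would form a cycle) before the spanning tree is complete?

1

Kruskal: consider edges lightest-first.
beta—eta (1): add — endpoints in different components.
delta—eta (1): add — endpoints in different components.
beta—epsilon (2): add — endpoints in different components.
beta—zeta (4): add — endpoints in different components.
beta—iota (5): add — endpoints in different components.
delta—zeta (5): skip — delta and zeta already connected.
eta—kappa (7): add — endpoints in different components.
eta—theta (8): add — endpoints in different components.
Edges rejected before the tree was complete: 1.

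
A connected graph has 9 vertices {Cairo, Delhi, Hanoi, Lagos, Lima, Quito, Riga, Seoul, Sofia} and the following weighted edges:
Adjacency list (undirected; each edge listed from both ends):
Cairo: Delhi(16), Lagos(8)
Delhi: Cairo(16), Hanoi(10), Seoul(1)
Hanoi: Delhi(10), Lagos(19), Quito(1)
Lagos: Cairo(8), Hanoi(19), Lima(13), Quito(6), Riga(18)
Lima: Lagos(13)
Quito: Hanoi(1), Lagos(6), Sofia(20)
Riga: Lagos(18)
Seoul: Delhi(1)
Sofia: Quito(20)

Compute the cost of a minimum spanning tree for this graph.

Kruskal's algorithm — process edges by increasing weight (ties by edge label):
Delhi–Seoul (1): add — endpoints in different components.
Hanoi–Quito (1): add — endpoints in different components.
Lagos–Quito (6): add — endpoints in different components.
Cairo–Lagos (8): add — endpoints in different components.
Delhi–Hanoi (10): add — endpoints in different components.
Lagos–Lima (13): add — endpoints in different components.
Cairo–Delhi (16): skip — Delhi and Cairo already connected.
Lagos–Riga (18): add — endpoints in different components.
Hanoi–Lagos (19): skip — Lagos and Hanoi already connected.
Quito–Sofia (20): add — endpoints in different components.
MST edges: Delhi–Seoul, Hanoi–Quito, Lagos–Quito, Cairo–Lagos, Delhi–Hanoi, Lagos–Lima, Lagos–Riga, Quito–Sofia; total weight 1+1+6+8+10+13+18+20 = 77.

77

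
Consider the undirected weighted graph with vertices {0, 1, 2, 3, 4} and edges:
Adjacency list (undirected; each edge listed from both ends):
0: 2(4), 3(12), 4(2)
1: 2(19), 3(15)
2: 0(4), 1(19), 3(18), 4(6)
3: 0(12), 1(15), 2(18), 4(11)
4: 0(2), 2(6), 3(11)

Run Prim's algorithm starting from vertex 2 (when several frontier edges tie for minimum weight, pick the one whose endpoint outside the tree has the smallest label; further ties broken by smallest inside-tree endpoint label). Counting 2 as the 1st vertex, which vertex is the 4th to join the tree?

Prim, starting at 2.
Step 1: frontier [0—2 4, 2—4 6, 2—3 18, 1—2 19] → take 0—2 (4); add 0.
Step 2: frontier [0—4 2, 0—3 12, 2—4 6, 2—3 18, 1—2 19] → take 0—4 (2); add 4.
Step 3: frontier [0—3 12, 2—3 18, 1—2 19, 3—4 11] → take 3—4 (11); add 3.
Step 4: frontier [1—2 19, 1—3 15] → take 1—3 (15); add 1.
Vertex order: 2, 0, 4, 3, 1. The 4th vertex is 3.

3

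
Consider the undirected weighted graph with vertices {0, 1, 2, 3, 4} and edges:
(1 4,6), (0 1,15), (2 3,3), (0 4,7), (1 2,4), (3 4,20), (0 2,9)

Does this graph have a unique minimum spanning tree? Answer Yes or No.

Kruskal's algorithm — process edges by increasing weight (ties by edge label):
2 3 (3): add — endpoints in different components.
1 2 (4): add — endpoints in different components.
1 4 (6): add — endpoints in different components.
0 4 (7): add — endpoints in different components.
Every non-tree edge has weight strictly greater than the heaviest edge on the tree path between its endpoints, so the MST is unique.

Yes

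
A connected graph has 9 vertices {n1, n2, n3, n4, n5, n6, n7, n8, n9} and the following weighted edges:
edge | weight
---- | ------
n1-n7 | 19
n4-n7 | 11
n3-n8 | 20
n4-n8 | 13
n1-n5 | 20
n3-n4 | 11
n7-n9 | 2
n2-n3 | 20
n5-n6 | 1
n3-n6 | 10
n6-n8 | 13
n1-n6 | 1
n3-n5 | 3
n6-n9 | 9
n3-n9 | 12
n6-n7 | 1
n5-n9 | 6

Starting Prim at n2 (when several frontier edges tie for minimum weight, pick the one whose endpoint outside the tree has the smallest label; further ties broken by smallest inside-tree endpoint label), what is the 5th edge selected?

Prim, starting at n2.
Step 1: cheapest edge leaving the tree is n2-n3 (20); add n3.
Step 2: cheapest edge leaving the tree is n3-n5 (3); add n5.
Step 3: cheapest edge leaving the tree is n5-n6 (1); add n6.
Step 4: cheapest edge leaving the tree is n1-n6 (1); add n1.
Step 5: cheapest edge leaving the tree is n6-n7 (1); add n7.
Step 6: cheapest edge leaving the tree is n7-n9 (2); add n9.
Step 7: cheapest edge leaving the tree is n3-n4 (11); add n4.
Step 8: cheapest edge leaving the tree is n4-n8 (13); add n8.
The 5th edge added is n6-n7.

n6-n7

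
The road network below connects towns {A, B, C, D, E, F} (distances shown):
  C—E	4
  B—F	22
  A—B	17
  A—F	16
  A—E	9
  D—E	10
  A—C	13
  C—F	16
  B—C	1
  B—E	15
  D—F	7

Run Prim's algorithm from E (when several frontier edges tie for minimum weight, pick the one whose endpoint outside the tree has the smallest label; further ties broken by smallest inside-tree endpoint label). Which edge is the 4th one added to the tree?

Prim, starting at E.
Step 1: frontier [C—E 4, A—E 9, D—E 10, B—E 15] → take C—E (4); add C.
Step 2: frontier [B—C 1, A—C 13, C—F 16, A—E 9, D—E 10, B—E 15] → take B—C (1); add B.
Step 3: frontier [A—B 17, B—F 22, A—C 13, C—F 16, A—E 9, D—E 10] → take A—E (9); add A.
Step 4: frontier [A—F 16, B—F 22, C—F 16, D—E 10] → take D—E (10); add D.
Step 5: frontier [A—F 16, B—F 22, C—F 16, D—F 7] → take D—F (7); add F.
The 4th edge added is D—E.

D-E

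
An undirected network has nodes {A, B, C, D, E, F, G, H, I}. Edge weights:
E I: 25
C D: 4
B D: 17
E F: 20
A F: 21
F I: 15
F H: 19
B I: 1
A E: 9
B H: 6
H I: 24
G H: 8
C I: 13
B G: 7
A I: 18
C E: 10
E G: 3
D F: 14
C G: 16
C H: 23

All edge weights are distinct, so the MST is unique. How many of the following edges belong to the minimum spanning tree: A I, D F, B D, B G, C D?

Kruskal: consider edges lightest-first.
B I (1): add — endpoints in different components.
E G (3): add — endpoints in different components.
C D (4): add — endpoints in different components.
B H (6): add — endpoints in different components.
B G (7): add — endpoints in different components.
G H (8): skip — G and H already connected.
A E (9): add — endpoints in different components.
C E (10): add — endpoints in different components.
C I (13): skip — C and I already connected.
D F (14): add — endpoints in different components.
MST edge set: {B I, E G, C D, B H, B G, A E, C E, D F}.
Of the listed edges, {D F, B G, C D} are in the MST → 3.

3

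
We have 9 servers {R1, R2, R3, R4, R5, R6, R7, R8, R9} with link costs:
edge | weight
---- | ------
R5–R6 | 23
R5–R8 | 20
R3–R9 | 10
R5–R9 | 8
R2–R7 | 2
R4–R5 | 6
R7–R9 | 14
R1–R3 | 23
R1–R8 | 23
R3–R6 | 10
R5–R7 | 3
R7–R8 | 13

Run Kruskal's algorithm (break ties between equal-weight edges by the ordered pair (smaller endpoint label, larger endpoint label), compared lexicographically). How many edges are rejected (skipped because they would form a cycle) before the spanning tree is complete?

Sort edges by weight, then run Kruskal:
R2–R7 (2): add — endpoints in different components.
R5–R7 (3): add — endpoints in different components.
R4–R5 (6): add — endpoints in different components.
R5–R9 (8): add — endpoints in different components.
R3–R6 (10): add — endpoints in different components.
R3–R9 (10): add — endpoints in different components.
R7–R8 (13): add — endpoints in different components.
R7–R9 (14): skip — R9 and R7 already connected.
R5–R8 (20): skip — R5 and R8 already connected.
R1–R3 (23): add — endpoints in different components.
Edges rejected before the tree was complete: 2.

2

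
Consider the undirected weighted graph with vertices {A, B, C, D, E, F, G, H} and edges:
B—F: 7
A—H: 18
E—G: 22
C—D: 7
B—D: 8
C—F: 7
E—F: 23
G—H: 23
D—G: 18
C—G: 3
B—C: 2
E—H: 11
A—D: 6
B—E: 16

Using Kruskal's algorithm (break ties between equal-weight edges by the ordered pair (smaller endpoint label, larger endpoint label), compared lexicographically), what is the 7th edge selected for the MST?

Sort edges by weight, then run Kruskal:
B—C (2): add — endpoints in different components.
C—G (3): add — endpoints in different components.
A—D (6): add — endpoints in different components.
B—F (7): add — endpoints in different components.
C—D (7): add — endpoints in different components.
C—F (7): skip — C and F already connected.
B—D (8): skip — B and D already connected.
E—H (11): add — endpoints in different components.
B—E (16): add — endpoints in different components.
The 7th edge added is B—E.

B-E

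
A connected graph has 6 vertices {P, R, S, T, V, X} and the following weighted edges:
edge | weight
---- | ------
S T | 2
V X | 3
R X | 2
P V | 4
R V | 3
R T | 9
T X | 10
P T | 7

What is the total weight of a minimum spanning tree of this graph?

Prim's algorithm from X:
Step 1: cheapest edge leaving the tree is R X (2); add R.
Step 2: cheapest edge leaving the tree is R V (3); add V.
Step 3: cheapest edge leaving the tree is P V (4); add P.
Step 4: cheapest edge leaving the tree is P T (7); add T.
Step 5: cheapest edge leaving the tree is S T (2); add S.
MST edges: R X, R V, P V, P T, S T; total weight 2+3+4+7+2 = 18.

18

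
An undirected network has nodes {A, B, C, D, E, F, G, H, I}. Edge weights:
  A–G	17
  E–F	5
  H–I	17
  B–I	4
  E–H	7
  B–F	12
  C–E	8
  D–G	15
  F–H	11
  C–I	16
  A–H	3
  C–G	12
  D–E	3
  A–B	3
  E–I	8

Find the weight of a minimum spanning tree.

Prim's algorithm from A:
Step 1: cheapest edge leaving the tree is A–B (3); add B.
Step 2: cheapest edge leaving the tree is A–H (3); add H.
Step 3: cheapest edge leaving the tree is B–I (4); add I.
Step 4: cheapest edge leaving the tree is E–H (7); add E.
Step 5: cheapest edge leaving the tree is D–E (3); add D.
Step 6: cheapest edge leaving the tree is E–F (5); add F.
Step 7: cheapest edge leaving the tree is C–E (8); add C.
Step 8: cheapest edge leaving the tree is C–G (12); add G.
MST edges: A–B, A–H, B–I, E–H, D–E, E–F, C–E, C–G; total weight 3+3+4+7+3+5+8+12 = 45.

45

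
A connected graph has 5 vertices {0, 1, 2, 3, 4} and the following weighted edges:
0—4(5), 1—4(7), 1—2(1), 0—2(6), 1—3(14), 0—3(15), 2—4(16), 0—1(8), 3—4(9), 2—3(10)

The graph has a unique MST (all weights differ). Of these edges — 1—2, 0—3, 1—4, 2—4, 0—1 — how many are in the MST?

1

Sort edges by weight, then run Kruskal:
1—2 (1): add — endpoints in different components.
0—4 (5): add — endpoints in different components.
0—2 (6): add — endpoints in different components.
1—4 (7): skip — 1 and 4 already connected.
0—1 (8): skip — 0 and 1 already connected.
3—4 (9): add — endpoints in different components.
MST edge set: {1—2, 0—4, 0—2, 3—4}.
Of the listed edges, {1—2} are in the MST → 1.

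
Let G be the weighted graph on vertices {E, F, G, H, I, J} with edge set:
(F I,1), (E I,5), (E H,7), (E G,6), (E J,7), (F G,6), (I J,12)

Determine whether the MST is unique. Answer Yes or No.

No

Sort edges by weight, then run Kruskal:
F I (1): add — endpoints in different components.
E I (5): add — endpoints in different components.
E G (6): add — endpoints in different components.
F G (6): skip — F and G already connected.
E H (7): add — endpoints in different components.
E J (7): add — endpoints in different components.
Non-tree edge F G has weight 6, equal to the heaviest edge on its tree cycle — swapping gives another MST of the same weight. Not unique.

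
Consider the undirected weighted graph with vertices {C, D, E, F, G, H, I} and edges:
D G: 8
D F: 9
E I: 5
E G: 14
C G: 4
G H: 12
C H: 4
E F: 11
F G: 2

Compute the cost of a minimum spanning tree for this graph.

34

Grow the tree from H using Prim:
Step 1: cheapest edge leaving the tree is C H (4); add C.
Step 2: cheapest edge leaving the tree is C G (4); add G.
Step 3: cheapest edge leaving the tree is F G (2); add F.
Step 4: cheapest edge leaving the tree is D G (8); add D.
Step 5: cheapest edge leaving the tree is E F (11); add E.
Step 6: cheapest edge leaving the tree is E I (5); add I.
MST edges: C H, C G, F G, D G, E F, E I; total weight 4+4+2+8+11+5 = 34.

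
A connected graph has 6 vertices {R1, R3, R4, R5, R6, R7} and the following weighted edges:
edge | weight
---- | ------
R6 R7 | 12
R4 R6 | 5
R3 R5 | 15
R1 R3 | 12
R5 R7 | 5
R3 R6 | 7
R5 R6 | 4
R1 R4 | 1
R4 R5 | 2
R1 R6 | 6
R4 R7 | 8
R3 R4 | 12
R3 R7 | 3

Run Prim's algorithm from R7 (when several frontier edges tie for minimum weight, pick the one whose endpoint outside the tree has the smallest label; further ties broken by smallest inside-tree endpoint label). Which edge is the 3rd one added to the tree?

R4-R5

Grow the tree from R7 using Prim:
Step 1: frontier [R3 R7 3, R5 R7 5, R4 R7 8, R6 R7 12] → take R3 R7 (3); add R3.
Step 2: frontier [R3 R6 7, R1 R3 12, R3 R4 12, R3 R5 15, R5 R7 5, R4 R7 8, R6 R7 12] → take R5 R7 (5); add R5.
Step 3: frontier [R3 R6 7, R1 R3 12, R3 R4 12, R4 R5 2, R5 R6 4, R4 R7 8, R6 R7 12] → take R4 R5 (2); add R4.
Step 4: frontier [R3 R6 7, R1 R3 12, R1 R4 1, R4 R6 5, R5 R6 4, R6 R7 12] → take R1 R4 (1); add R1.
Step 5: frontier [R1 R6 6, R3 R6 7, R4 R6 5, R5 R6 4, R6 R7 12] → take R5 R6 (4); add R6.
The 3rd edge added is R4 R5.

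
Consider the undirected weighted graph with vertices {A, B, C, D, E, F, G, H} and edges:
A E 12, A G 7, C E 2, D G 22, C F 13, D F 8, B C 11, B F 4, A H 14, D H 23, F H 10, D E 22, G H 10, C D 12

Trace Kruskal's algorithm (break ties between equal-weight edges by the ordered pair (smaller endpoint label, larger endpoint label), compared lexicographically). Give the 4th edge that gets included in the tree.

Sort edges by weight, then run Kruskal:
C E (2): add — endpoints in different components.
B F (4): add — endpoints in different components.
A G (7): add — endpoints in different components.
D F (8): add — endpoints in different components.
F H (10): add — endpoints in different components.
G H (10): add — endpoints in different components.
B C (11): add — endpoints in different components.
The 4th edge added is D F.

D-F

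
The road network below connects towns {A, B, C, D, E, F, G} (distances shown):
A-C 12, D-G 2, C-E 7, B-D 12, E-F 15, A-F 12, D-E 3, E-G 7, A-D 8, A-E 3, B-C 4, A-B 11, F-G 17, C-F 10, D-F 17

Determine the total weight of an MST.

Kruskal: consider edges lightest-first.
D-G (2): add. Components now {A} {B} {C} {D,G} {E} {F}
A-E (3): add. Components now {A,E} {B} {C} {D,G} {F}
D-E (3): add. Components now {A,D,E,G} {B} {C} {F}
B-C (4): add. Components now {A,D,E,G} {B,C} {F}
C-E (7): add. Components now {A,B,C,D,E,G} {F}
E-G (7): skip — E and G already connected.
A-D (8): skip — A and D already connected.
C-F (10): add. Components now {A,B,C,D,E,F,G}
MST edges: D-G, A-E, D-E, B-C, C-E, C-F; total weight 2+3+3+4+7+10 = 29.

29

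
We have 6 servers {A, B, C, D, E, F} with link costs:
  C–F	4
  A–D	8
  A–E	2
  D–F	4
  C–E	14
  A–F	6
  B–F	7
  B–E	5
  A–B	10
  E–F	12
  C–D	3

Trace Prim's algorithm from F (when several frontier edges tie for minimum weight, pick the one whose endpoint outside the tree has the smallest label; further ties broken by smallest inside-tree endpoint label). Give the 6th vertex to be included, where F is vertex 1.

B

Prim, starting at F.
Step 1: cheapest edge leaving the tree is C–F (4); add C.
Step 2: cheapest edge leaving the tree is C–D (3); add D.
Step 3: cheapest edge leaving the tree is A–F (6); add A.
Step 4: cheapest edge leaving the tree is A–E (2); add E.
Step 5: cheapest edge leaving the tree is B–E (5); add B.
Vertex order: F, C, D, A, E, B. The 6th vertex is B.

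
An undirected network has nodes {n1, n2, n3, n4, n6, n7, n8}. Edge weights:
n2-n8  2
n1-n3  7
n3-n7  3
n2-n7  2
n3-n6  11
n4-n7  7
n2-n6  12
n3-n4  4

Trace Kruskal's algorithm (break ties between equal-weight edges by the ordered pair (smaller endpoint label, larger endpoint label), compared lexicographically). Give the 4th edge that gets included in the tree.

n3-n4

Kruskal's algorithm — process edges by increasing weight (ties by edge label):
n2-n7 (2): add — endpoints in different components.
n2-n8 (2): add — endpoints in different components.
n3-n7 (3): add — endpoints in different components.
n3-n4 (4): add — endpoints in different components.
n1-n3 (7): add — endpoints in different components.
n4-n7 (7): skip — n7 and n4 already connected.
n3-n6 (11): add — endpoints in different components.
The 4th edge added is n3-n4.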